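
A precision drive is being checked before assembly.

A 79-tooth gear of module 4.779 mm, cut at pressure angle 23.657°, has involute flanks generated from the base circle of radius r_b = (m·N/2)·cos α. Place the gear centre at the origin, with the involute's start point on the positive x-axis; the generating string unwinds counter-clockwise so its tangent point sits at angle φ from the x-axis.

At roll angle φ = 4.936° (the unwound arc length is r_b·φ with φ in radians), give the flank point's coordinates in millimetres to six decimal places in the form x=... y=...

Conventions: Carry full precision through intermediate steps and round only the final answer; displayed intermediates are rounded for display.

x=173.547425 y=0.036824

topology: single-mesh involute geometry — m = 4.779, N = 79
pitch radius r_p = m·N/2 = 4.779·79/2 = 188.770500
base radius r_b = r_p·cos α = 188.770500·cos 23.657° = 172.906981
roll angle φ = 4.936° = 0.08614945 rad
x = r_b·(cos φ + φ·sin φ) = 173.547425
y = r_b·(sin φ − φ·cos φ) = 0.036824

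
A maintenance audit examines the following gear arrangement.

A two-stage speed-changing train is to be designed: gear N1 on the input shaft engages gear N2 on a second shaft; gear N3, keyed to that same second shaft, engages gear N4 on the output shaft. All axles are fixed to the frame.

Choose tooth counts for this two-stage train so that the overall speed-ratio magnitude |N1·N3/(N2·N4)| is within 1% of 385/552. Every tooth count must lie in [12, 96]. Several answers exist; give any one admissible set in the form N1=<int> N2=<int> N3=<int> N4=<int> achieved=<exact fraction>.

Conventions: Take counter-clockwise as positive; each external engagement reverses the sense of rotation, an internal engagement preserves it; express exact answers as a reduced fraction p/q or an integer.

N1=14 N2=12 N3=55 N4=92 achieved=385/552

class = fixed-axis compound train [2-stage, 385/552 wanted]
target = 385/552 in lowest terms: an exact hit needs N1·N3 = k·385 and N2·N4 = k·552 for one integer k, every count in [12, 96]; additionally prefer no 1:1 stage (N1 ≠ N2, N3 ≠ N4)
k = 1: no 1:1-free in-range split of k·385 and k·552 into factor pairs; take k = 2
k = 2: N1·N3 = 770 = 14·55, N2·N4 = 1104 = 12·92
achieved = 14·55/(12·92) = 385/552; |achieved − target| = 0 ≤ 77/11040 ✓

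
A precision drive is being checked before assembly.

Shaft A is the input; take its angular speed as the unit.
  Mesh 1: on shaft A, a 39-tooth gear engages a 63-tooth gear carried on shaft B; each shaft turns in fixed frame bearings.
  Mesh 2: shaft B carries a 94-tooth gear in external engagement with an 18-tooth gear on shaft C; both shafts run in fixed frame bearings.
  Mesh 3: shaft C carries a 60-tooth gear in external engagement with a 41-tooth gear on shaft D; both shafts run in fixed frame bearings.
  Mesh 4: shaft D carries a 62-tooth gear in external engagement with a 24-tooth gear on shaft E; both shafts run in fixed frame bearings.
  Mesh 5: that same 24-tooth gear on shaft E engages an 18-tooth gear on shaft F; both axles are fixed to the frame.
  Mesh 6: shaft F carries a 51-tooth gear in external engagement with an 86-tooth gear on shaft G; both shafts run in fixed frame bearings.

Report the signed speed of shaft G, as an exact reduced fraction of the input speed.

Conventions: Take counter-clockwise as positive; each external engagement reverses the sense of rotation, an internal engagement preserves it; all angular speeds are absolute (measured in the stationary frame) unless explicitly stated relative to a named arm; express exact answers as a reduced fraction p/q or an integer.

6-mesh fixed-axis compound train (all bearings frame-fixed)
mesh 1 [39T→63T]: |ω|/ω_in = 1×39/63 = 13/21, sense flips to −
mesh 2 [94T→18T]: |ω|/ω_in = (13/21)×94/18 = 611/189, sense flips to +
mesh 3 [60T→41T]: |ω|/ω_in = (611/189)×60/41 = 12220/2583, sense flips to −
mesh 4 [62T→24T]: |ω|/ω_in = (12220/2583)×62/24 = 94705/7749, sense flips to +
mesh 5 [24T→18T]: |ω|/ω_in = (94705/7749)×24/18 = 378820/23247, sense flips to −
mesh 6 [51T→86T]: |ω|/ω_in = (378820/23247)×51/86 = 3219970/333207, sense flips to +
signed output speed (× input speed) = 3219970/333207

3219970/333207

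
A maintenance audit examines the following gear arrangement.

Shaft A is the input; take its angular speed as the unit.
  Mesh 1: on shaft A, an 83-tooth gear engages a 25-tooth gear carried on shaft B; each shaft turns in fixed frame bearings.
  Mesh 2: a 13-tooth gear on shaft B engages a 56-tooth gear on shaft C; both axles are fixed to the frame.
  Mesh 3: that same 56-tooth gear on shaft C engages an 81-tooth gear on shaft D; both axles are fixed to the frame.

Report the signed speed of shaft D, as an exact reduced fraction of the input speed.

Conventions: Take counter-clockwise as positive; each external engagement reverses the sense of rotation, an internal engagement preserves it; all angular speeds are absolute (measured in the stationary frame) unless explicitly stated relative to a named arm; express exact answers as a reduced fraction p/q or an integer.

-1079/2025

3-mesh fixed-axis compound train (all bearings frame-fixed)
mesh 1 [83T→25T]: |ω|/ω_in = 1×83/25 = 83/25, sense flips to −
mesh 2 [13T→56T]: |ω|/ω_in = (83/25)×13/56 = 1079/1400, sense flips to +
mesh 3 [56T→81T]: |ω|/ω_in = (1079/1400)×56/81 = 1079/2025, sense flips to −
signed output speed (× input speed) = -1079/2025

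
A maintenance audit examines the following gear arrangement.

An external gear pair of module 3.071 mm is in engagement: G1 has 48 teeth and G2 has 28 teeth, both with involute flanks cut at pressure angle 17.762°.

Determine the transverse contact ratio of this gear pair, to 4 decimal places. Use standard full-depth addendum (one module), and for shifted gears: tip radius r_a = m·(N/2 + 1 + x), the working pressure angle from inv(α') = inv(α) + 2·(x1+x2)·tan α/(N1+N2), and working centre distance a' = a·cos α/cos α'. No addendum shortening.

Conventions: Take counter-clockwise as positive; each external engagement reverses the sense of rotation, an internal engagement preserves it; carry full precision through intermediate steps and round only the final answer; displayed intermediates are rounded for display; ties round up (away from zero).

single-mesh involute tooth geometry (48T engaging 28T at module 3.071)
base radii: r_b1 = 70.190672, r_b2 = 40.944559
tip radii: r_a1 = 76.775000, r_a2 = 46.065000
no profile shift: α' = α, a' = a
action lengths: √(r_a1²−r_b1²) = 31.107397, √(r_a2²−r_b2²) = 21.107518
base pitch p_b = π·m·cos α = 9.187938
CR = (31.107397 + 21.107518 − 116.698000·sin 17.76200°)/9.187938 = 1.808304
contact ratio ≈ 1.8083

1.8083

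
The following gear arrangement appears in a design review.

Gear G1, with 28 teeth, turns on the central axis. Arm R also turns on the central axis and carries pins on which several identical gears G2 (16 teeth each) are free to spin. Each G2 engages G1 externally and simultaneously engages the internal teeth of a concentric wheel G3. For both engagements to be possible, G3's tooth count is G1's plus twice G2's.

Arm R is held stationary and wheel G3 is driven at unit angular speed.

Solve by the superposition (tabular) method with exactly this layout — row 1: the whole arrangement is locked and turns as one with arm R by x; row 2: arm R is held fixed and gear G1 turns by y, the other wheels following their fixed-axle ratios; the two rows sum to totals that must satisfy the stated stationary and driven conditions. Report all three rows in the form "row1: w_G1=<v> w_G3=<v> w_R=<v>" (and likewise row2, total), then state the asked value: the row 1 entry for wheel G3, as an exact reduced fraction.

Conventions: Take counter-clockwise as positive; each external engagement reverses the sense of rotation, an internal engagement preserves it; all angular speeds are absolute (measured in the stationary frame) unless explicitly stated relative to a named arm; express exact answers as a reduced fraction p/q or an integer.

recognized (axles ride arm R): planetary set, 28/16/60 teeth
row 1 (train locked, turned with arm): all members turn x
row 2 — arm fixed, fixed-axis ratios: sun y, ring −(28/60)·y, arm 0
boundary: total ω_arm = x = 0 and total ω_ring = x − (28/60)·y = 1  ⇒  y = -15/7, x = 0
row 2 ring = −(28/60)·(-15/7) = 1
totals (row 1 + row 2): sun 0 + (-15/7) = -15/7, ring 0 + 1 = 1, arm 0 + 0 = 0
asked cell (row1, ring) = 0

row1: w_G1=0 w_G3=0 w_R=0
row2: w_G1=-15/7 w_G3=1 w_R=0
total: w_G1=-15/7 w_G3=1 w_R=0
asked value: 0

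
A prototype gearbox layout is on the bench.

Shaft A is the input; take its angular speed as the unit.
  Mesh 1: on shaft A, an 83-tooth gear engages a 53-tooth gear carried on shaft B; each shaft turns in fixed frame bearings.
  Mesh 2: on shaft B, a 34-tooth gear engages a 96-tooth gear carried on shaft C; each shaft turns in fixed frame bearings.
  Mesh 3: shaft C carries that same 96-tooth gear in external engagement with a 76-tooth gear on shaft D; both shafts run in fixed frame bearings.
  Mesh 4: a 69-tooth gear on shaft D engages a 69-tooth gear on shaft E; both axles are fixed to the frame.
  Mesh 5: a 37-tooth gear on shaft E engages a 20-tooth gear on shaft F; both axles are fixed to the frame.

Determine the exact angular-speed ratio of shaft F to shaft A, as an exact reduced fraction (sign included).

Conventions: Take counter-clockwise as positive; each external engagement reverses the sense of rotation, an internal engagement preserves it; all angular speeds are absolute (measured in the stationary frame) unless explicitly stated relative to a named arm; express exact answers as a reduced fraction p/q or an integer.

class = fixed-axis compound train [5 meshes; 5 ratios multiply, 5 sense flips]
mesh 1 [83T→53T]: running ratio 83/53, sense −
mesh 2 [34T→96T]: running ratio 1411/2544, sense +
mesh 3 [96T→76T]: running ratio 1411/2014, sense −
mesh 4 [69T→69T]: running ratio 1411/2014, sense +
mesh 5 [37T→20T]: running ratio 52207/40280, sense −
ω_out/ω_in = -52207/40280

-52207/40280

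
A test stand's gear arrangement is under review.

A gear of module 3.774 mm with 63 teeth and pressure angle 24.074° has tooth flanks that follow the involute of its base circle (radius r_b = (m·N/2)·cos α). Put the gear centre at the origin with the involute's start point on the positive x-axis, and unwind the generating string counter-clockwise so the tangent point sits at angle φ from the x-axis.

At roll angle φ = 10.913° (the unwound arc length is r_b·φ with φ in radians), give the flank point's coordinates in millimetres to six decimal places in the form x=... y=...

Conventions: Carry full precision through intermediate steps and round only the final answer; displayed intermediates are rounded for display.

recognized (one wheel, involute flank): single-mesh tooth geometry, m = 3.774, N = 63
pitch radius r_p = m·N/2 = 3.774·63/2 = 118.881000
base radius r_b = r_p·cos α = 118.881000·cos 24.074° = 108.540657
roll angle φ = 10.913° = 0.19046778 rad
x = r_b·(cos φ + φ·sin φ) = 110.491654
y = r_b·(sin φ − φ·cos φ) = 0.249092

x=110.491654 y=0.249092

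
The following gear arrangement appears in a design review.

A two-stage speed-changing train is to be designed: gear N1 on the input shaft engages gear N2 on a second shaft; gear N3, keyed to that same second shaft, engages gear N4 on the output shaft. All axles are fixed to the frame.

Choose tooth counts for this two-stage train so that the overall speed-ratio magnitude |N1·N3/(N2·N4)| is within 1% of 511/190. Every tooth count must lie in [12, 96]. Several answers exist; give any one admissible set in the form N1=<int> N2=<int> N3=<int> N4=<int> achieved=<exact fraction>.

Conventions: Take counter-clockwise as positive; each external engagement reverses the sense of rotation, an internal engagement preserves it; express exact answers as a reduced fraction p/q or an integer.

design class (target 511/190): fixed-axis compound train
target = 511/190 in lowest terms: an exact hit needs N1·N3 = k·511 and N2·N4 = k·190 for one integer k, every count in [12, 96]; additionally prefer no 1:1 stage (N1 ≠ N2, N3 ≠ N4)
k = 1: no 1:1-free in-range split of k·511 and k·190 into factor pairs; take k = 2
k = 2: N1·N3 = 1022 = 14·73, N2·N4 = 380 = 19·20
achieved = 14·73/(19·20) = 511/190; |achieved − target| = 0 ≤ 511/19000 ✓

N1=14 N2=19 N3=73 N4=20 achieved=511/190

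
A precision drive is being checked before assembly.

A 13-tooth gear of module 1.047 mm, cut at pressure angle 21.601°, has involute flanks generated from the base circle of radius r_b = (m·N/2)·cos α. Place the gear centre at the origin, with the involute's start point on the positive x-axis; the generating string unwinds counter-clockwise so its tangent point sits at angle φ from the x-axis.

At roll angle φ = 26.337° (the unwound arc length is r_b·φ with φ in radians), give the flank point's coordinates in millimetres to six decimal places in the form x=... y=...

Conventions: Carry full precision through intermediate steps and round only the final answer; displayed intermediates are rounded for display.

x=6.961138 y=0.200559

class = single-mesh tooth geometry [base-circle involute, m = 1.047, 13T]
pitch radius r_p = m·N/2 = 1.047·13/2 = 6.805500
base radius r_b = r_p·cos α = 6.805500·cos 21.601° = 6.327550
roll angle φ = 26.337° = 0.45966737 rad
x = r_b·(cos φ + φ·sin φ) = 6.961138
y = r_b·(sin φ − φ·cos φ) = 0.200559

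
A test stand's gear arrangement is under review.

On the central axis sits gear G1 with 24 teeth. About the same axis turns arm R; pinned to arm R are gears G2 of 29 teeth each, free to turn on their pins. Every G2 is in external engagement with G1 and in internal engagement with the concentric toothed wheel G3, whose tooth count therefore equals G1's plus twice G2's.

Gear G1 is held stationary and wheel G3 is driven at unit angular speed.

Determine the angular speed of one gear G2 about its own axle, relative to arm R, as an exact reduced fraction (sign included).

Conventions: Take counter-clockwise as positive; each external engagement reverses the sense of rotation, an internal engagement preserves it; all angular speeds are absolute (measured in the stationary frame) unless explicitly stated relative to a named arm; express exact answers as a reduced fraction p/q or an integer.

topology: planetary set — G1 24T / G2 29T / G3 82T, arm = carrier (Willis)
ring teeth: 24 + 2·29 = 82
24(ω_sun−ω_arm) = −82(ω_ring−ω_arm),  ω_sun = 0, ω_ring = 1
24(0−ω_arm) = −82(1−ω_arm)  ⇒  106·ω_arm = 82  ⇒  ω_arm = 41/53
sun–planet mesh: 24·(0−41/53) = −29·(ω_p−ω_arm)  ⇒  ω_p−ω_arm = 984/1537
exact speed ratio = 984/1537

984/1537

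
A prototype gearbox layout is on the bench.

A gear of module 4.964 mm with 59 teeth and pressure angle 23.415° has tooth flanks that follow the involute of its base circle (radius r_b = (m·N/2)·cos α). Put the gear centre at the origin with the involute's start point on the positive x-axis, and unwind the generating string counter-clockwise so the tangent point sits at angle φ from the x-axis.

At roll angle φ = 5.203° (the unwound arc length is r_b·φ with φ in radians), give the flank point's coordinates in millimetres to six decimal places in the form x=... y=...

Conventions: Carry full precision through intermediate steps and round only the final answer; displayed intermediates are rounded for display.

x=134.931849 y=0.033515

class = single-mesh tooth geometry [base-circle involute, m = 4.964, 59T]
pitch radius r_p = m·N/2 = 4.964·59/2 = 146.438000
base radius r_b = r_p·cos α = 146.438000·cos 23.415° = 134.378922
roll angle φ = 5.203° = 0.09080948 rad
x = r_b·(cos φ + φ·sin φ) = 134.931849
y = r_b·(sin φ − φ·cos φ) = 0.033515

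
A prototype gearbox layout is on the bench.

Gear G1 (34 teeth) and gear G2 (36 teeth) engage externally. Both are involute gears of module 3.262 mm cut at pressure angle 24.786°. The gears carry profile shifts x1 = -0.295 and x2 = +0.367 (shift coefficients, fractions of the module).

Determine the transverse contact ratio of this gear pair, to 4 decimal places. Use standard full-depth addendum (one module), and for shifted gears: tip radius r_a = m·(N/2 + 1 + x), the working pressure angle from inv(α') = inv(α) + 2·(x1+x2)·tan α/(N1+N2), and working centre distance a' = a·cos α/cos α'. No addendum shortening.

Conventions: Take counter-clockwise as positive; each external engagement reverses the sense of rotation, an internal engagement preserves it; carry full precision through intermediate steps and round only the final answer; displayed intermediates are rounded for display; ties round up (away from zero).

1.4815

topology: single-mesh involute geometry — m = 3.262, 34T/36T pair
base radii: r_b1 = 50.345574, r_b2 = 53.307079
tip radii: r_a1 = 57.753710, r_a2 = 63.175154
inv(α') = inv(24.786°) + 2·(-0.295+0.367)·tan α/(34+36) = 0.03012100  ⇒  α' = 25.03831°
a' = a·cos α / cos α' = 114.1700·cos 24.786°/cos 25.03831° = 114.403748
action lengths: √(r_a1²−r_b1²) = 28.298660, √(r_a2²−r_b2²) = 33.903620
base pitch p_b = π·m·cos α = 9.303840
CR = (28.298660 + 33.903620 − 114.403748·sin 25.03831°)/9.303840 = 1.481522
contact ratio ≈ 1.4815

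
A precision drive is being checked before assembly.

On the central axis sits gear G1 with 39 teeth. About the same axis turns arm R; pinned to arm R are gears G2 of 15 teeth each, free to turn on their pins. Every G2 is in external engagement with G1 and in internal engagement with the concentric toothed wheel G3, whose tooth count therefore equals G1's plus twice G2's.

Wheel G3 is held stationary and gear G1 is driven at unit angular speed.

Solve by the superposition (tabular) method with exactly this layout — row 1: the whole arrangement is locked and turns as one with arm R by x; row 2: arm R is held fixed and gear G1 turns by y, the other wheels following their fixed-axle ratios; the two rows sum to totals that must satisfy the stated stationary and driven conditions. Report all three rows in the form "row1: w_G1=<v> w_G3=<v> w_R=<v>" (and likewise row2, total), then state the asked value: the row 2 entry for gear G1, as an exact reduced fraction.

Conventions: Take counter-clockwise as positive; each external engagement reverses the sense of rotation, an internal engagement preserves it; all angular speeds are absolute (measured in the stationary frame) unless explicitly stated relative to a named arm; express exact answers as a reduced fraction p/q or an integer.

row1: w_G1=13/36 w_G3=13/36 w_R=13/36
row2: w_G1=23/36 w_G3=-13/36 w_R=0
total: w_G1=1 w_G3=0 w_R=13/36
asked value: 23/36

planetary set (39T centre, 15T on arm, 69T internal) — Willis relation
row 1 — lock + rotate with arm: ω_sun = ω_ring = ω_arm = x
row 2 (arm held, sun turns y): ω_ring = −(39/69)·y, ω_arm = 0
boundary: total ω_ring = x − (39/69)·y = 0 and total ω_sun = x + y = 1  ⇒  y = 23/36, x = 13/36
row 2 ring = −(39/69)·23/36 = -13/36
totals (row 1 + row 2): sun 13/36 + 23/36 = 1, ring 13/36 + (-13/36) = 0, arm 13/36 + 0 = 13/36
asked cell (row2, sun) = 23/36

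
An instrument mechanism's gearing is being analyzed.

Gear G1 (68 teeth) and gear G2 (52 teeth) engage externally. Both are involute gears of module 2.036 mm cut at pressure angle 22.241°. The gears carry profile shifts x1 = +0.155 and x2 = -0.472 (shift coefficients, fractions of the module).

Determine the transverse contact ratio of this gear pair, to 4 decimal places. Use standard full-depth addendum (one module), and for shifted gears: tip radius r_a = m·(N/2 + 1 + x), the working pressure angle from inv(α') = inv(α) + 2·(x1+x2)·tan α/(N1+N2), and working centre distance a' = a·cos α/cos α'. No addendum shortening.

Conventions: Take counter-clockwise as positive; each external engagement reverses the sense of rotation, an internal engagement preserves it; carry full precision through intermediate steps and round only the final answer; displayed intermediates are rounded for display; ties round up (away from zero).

class = single-mesh tooth geometry [involute pair 68T × 52T, m = 2.036]
base radii: r_b1 = 64.073732, r_b2 = 48.997560
tip radii: r_a1 = 71.575580, r_a2 = 54.011008
inv(α') = inv(22.241°) + 2·(+0.155-0.472)·tan α/(68+52) = 0.01858826  ⇒  α' = 21.47174°
a' = a·cos α / cos α' = 122.1600·cos 22.241°/cos 21.47174° = 121.503877
action lengths: √(r_a1²−r_b1²) = 31.900164, √(r_a2²−r_b2²) = 22.725054
base pitch p_b = π·m·cos α = 5.920399
CR = (31.900164 + 22.725054 − 121.503877·sin 21.47174°)/5.920399 = 1.714355
contact ratio ≈ 1.7144

1.7144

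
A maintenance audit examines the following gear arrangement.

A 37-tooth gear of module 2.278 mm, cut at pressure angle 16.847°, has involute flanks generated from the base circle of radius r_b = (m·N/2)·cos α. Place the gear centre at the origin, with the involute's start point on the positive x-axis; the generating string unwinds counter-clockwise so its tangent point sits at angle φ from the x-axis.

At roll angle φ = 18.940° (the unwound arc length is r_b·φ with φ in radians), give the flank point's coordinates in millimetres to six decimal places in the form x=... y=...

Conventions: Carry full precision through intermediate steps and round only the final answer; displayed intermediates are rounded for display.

recognized (one wheel, involute flank): single-mesh tooth geometry, m = 2.278, N = 37
pitch radius r_p = m·N/2 = 2.278·37/2 = 42.143000
base radius r_b = r_p·cos α = 42.143000·cos 16.847° = 40.334310
roll angle φ = 18.940° = 0.33056536 rad
x = r_b·(cos φ + φ·sin φ) = 42.478207
y = r_b·(sin φ − φ·cos φ) = 0.480366

x=42.478207 y=0.480366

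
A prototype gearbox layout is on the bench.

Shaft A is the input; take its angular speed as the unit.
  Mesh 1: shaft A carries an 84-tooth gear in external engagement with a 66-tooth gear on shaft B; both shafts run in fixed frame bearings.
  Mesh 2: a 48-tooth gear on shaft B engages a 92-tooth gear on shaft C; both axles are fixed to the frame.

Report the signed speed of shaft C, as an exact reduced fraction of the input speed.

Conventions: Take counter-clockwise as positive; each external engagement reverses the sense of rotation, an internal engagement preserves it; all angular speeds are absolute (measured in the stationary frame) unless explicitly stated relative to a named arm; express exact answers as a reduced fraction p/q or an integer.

2-mesh fixed-axis compound train (all bearings frame-fixed)
mesh 1 [84T→66T]: |ω|/ω_in = 1×84/66 = 14/11, sense flips to −
mesh 2 [48T→92T]: |ω|/ω_in = (14/11)×48/92 = 168/253, sense flips to +
signed output speed (× input speed) = 168/253

168/253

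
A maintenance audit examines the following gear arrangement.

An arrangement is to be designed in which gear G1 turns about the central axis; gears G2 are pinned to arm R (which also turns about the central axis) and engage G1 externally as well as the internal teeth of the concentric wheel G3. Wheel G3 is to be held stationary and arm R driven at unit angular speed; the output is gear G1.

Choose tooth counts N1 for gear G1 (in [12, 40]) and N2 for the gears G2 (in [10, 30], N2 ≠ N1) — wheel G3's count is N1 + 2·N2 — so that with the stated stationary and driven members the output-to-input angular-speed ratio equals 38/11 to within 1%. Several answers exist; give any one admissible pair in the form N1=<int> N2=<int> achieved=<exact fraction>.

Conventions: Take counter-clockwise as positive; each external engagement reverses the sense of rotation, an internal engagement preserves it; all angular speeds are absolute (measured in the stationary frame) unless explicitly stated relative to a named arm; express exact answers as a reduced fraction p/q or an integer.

N1=22 N2=16 achieved=38/11

topology: planetary set — design target 38/11, arm = carrier (Willis)
Willis with ω_ring = 0: ω_sun/ω_arm = (N1+N3)/N1; set equal to 38/11  ⇒  N3/N1 = 38/11 − 1 = 27/11
N3 = N1 + 2·N2  ⇒  N2/N1 = (N3/N1 − 1)/2 = (27/11 − 1)/2 = 8/11
smallest multiple with N1 ≥ 12 and N2 ≥ 10: k = 2  ⇒  N1 = 2·11 = 22, N2 = 2·8 = 16 (N1 ≤ 40, N2 ≤ 30, N2 ≠ N1 ✓), N3 = 22 + 2·16 = 54
check: (N1+N3)/N1 with N1 = 22, N3 = 54 gives 38/11; |achieved − target| = 0 ≤ 19/550 ✓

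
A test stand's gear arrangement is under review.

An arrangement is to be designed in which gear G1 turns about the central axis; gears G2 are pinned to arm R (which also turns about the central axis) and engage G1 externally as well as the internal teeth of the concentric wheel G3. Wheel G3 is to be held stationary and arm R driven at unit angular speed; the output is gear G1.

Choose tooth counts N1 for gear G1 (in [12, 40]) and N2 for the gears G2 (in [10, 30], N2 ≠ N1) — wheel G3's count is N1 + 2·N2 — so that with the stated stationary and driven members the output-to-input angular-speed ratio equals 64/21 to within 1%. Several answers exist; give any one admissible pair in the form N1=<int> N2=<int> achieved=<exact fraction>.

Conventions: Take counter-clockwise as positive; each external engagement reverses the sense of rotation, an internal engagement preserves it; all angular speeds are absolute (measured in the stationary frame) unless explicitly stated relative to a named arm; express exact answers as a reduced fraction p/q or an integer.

N1=21 N2=11 achieved=64/21

class = planetary set [ratio 64/21 wanted; Willis about the carrier]
Willis with ω_ring = 0: ω_sun/ω_arm = (N1+N3)/N1; set equal to 64/21  ⇒  N3/N1 = 64/21 − 1 = 43/21
N3 = N1 + 2·N2  ⇒  N2/N1 = (N3/N1 − 1)/2 = (43/21 − 1)/2 = 11/21
smallest multiple with N1 ≥ 12 and N2 ≥ 10: k = 1  ⇒  N1 = 1·21 = 21, N2 = 1·11 = 11 (N1 ≤ 40, N2 ≤ 30, N2 ≠ N1 ✓), N3 = 21 + 2·11 = 43
check: (N1+N3)/N1 with N1 = 21, N3 = 43 gives 64/21; |achieved − target| = 0 ≤ 16/525 ✓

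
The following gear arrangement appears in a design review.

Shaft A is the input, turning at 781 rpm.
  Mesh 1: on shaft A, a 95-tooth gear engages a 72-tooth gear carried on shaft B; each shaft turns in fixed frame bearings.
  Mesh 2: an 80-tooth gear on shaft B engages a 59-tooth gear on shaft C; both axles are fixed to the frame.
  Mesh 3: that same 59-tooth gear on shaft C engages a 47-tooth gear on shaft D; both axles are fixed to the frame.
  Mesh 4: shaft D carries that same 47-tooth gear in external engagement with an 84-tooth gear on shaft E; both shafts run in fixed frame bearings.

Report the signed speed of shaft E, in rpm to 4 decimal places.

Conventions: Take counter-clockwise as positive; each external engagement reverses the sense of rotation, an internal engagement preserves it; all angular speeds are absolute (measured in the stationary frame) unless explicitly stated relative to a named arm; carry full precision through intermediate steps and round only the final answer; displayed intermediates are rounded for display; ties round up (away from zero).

+981.4153 rpm

topology: fixed-axis compound train — 4 meshes, A→E
mesh 1 [95T→72T]: ω = 781.0000×95/72 = 1030.4861 rpm, sense flips to −
mesh 2 [80T→59T]: ω = 1030.4861×80/59 = 1397.2693 rpm, sense flips to +
mesh 3 [59T→47T]: ω = 1397.2693×59/47 = 1754.0189 rpm, sense flips to −
mesh 4 [47T→84T]: ω = 1754.0189×47/84 = 981.4153 rpm, sense flips to +
signed output speed = +981.4153 rpm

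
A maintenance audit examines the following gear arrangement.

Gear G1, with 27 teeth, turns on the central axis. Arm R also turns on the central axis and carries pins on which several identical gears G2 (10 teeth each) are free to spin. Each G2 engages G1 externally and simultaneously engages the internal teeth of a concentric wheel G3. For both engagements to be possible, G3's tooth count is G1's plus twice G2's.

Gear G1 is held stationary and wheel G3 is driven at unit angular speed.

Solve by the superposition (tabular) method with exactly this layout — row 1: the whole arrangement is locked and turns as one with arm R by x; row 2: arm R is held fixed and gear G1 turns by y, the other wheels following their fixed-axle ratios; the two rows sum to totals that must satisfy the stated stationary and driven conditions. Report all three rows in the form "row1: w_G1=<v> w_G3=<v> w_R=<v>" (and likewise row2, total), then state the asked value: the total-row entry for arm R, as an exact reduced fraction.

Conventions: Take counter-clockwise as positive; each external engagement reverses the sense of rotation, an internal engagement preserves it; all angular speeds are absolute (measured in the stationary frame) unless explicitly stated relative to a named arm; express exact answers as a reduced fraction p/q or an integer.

row1: w_G1=47/74 w_G3=47/74 w_R=47/74
row2: w_G1=-47/74 w_G3=27/74 w_R=0
total: w_G1=0 w_G3=1 w_R=47/74
asked value: 47/74

topology: planetary set — G1 27T / G2 10T / G3 47T, arm = carrier (Willis)
row 1 (train locked, turned with arm): all members turn x
superposition row 2 [arm held]: sun y, ring −(27/47)·y, arm 0
boundary: total ω_sun = x + y = 0 and total ω_ring = x − (27/47)·y = 1  ⇒  y = -47/74, x = 47/74
row 2 ring = −(27/47)·(-47/74) = 27/74
totals (row 1 + row 2): sun 47/74 + (-47/74) = 0, ring 47/74 + 27/74 = 1, arm 47/74 + 0 = 47/74
asked cell (total, arm) = 47/74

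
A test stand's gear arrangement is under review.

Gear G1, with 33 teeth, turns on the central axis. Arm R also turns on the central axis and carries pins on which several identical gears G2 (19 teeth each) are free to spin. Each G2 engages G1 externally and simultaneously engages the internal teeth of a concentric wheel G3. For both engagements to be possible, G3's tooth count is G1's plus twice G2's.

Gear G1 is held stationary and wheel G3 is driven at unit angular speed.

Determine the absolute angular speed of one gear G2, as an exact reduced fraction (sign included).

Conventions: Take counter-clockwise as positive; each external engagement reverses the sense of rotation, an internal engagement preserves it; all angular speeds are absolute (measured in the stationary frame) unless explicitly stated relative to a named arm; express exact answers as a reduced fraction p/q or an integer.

topology: planetary set — G1 33T / G2 19T / G3 71T, arm = carrier (Willis)
ring teeth: 33 + 2·19 = 71
33(ω_sun−ω_arm) = −71(ω_ring−ω_arm),  ω_sun = 0, ω_ring = 1
33(0−ω_arm) = −71(1−ω_arm)  ⇒  104·ω_arm = 71  ⇒  ω_arm = 71/104
sun–planet mesh: 33·(0−71/104) = −19·(ω_p−ω_arm)  ⇒  ω_p−ω_arm = 2343/1976
ω_p = 71/104 + 2343/1976 = 71/38
exact speed ratio = 71/38

71/38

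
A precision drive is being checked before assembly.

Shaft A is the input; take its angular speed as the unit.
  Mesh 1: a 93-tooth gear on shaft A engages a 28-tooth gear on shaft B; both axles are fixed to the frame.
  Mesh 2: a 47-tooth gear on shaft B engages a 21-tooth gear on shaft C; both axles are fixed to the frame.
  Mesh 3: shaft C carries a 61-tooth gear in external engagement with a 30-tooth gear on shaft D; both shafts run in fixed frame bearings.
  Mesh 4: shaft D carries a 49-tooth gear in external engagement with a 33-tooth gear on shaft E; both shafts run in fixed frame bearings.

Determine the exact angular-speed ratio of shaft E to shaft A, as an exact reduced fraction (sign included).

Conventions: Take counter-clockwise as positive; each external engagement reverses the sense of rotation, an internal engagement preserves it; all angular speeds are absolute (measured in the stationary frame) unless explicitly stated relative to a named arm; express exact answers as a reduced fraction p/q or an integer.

88877/3960

class = fixed-axis compound train [4 meshes; 4 ratios multiply, 4 sense flips]
mesh 1 [93T→28T]: running ratio 93/28, sense −
mesh 2 [47T→21T]: running ratio 1457/196, sense +
mesh 3 [61T→30T]: running ratio 88877/5880, sense −
mesh 4 [49T→33T]: running ratio 88877/3960, sense +
ω_out/ω_in = 88877/3960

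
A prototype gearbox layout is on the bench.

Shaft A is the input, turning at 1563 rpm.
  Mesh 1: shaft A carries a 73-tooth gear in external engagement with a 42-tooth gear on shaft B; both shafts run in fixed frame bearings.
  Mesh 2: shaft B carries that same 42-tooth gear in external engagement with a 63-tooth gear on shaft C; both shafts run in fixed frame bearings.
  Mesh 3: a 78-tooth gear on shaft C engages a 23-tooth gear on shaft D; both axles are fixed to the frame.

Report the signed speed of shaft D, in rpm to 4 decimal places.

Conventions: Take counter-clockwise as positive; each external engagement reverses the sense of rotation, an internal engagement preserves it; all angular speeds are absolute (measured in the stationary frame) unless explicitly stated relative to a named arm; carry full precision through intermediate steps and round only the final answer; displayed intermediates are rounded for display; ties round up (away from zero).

topology: fixed-axis compound train — 3 meshes, A→D
mesh 1 [73T→42T]: ω = 1563.0000×73/42 = 2716.6429 rpm, sense flips to −
mesh 2 [42T→63T]: ω = 2716.6429×42/63 = 1811.0952 rpm, sense flips to +
mesh 3 [78T→23T]: ω = 1811.0952×78/23 = 6141.9752 rpm, sense flips to −
signed output speed = -6141.9752 rpm

-6141.9752 rpm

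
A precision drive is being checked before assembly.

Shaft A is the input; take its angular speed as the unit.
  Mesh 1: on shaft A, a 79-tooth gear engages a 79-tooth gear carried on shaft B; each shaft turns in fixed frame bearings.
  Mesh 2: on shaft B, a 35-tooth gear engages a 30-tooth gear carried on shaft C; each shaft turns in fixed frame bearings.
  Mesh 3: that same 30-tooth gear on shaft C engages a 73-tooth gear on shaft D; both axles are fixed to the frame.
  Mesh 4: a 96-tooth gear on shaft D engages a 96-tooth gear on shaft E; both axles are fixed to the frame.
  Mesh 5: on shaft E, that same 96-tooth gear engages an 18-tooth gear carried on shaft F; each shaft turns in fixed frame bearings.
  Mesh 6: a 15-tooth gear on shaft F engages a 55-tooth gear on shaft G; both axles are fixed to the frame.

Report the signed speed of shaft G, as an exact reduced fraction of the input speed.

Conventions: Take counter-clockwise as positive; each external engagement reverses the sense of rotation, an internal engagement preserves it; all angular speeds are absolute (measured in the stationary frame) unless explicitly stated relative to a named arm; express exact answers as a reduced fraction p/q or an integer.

560/803

6-mesh fixed-axis compound train (all bearings frame-fixed)
mesh 1 [79T→79T]: |ω|/ω_in = 1×79/79 = 1, sense flips to −
mesh 2 [35T→30T]: |ω|/ω_in = 1×35/30 = 7/6, sense flips to +
mesh 3 [30T→73T]: |ω|/ω_in = (7/6)×30/73 = 35/73, sense flips to −
mesh 4 [96T→96T]: |ω|/ω_in = (35/73)×96/96 = 35/73, sense flips to +
mesh 5 [96T→18T]: |ω|/ω_in = (35/73)×96/18 = 560/219, sense flips to −
mesh 6 [15T→55T]: |ω|/ω_in = (560/219)×15/55 = 560/803, sense flips to +
signed output speed (× input speed) = 560/803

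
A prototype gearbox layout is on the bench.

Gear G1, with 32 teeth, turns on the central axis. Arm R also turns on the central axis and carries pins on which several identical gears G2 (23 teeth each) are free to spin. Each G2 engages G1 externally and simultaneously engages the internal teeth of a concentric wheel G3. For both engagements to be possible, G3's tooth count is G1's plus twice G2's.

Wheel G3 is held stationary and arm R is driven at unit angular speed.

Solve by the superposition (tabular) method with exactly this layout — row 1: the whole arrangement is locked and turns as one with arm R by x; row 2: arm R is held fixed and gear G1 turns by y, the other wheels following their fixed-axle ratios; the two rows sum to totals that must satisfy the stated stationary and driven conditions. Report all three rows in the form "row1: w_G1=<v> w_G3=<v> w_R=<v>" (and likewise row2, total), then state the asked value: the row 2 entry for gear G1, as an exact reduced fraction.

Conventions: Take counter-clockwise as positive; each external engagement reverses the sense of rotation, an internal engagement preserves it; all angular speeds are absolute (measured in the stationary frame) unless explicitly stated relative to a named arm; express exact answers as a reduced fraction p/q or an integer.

class = planetary set [G3 = 32+2·23 = 78; Willis about the carrier]
row 1 (train locked, turned with arm): all members turn x
superposition row 2 [arm held]: sun y, ring −(32/78)·y, arm 0
boundary: total ω_ring = x − (32/78)·y = 0 and total ω_arm = x = 1  ⇒  y = 39/16, x = 1
row 2 ring = −(32/78)·39/16 = -1
totals (row 1 + row 2): sun 1 + 39/16 = 55/16, ring 1 + (-1) = 0, arm 1 + 0 = 1
asked cell (row2, sun) = 39/16

row1: w_G1=1 w_G3=1 w_R=1
row2: w_G1=39/16 w_G3=-1 w_R=0
total: w_G1=55/16 w_G3=0 w_R=1
asked value: 39/16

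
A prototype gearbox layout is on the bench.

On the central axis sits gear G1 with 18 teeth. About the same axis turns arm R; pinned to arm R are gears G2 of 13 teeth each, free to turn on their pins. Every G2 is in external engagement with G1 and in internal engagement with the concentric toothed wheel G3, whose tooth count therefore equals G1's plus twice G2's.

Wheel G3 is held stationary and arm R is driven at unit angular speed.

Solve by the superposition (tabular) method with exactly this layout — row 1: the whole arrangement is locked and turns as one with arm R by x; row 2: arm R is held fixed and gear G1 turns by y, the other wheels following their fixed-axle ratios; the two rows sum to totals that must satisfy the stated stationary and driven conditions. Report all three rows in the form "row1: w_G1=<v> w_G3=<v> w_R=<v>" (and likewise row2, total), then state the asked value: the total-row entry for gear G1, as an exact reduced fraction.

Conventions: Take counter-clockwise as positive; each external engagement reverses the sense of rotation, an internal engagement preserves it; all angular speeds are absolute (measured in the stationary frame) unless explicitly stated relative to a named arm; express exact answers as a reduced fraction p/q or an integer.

row1: w_G1=1 w_G3=1 w_R=1
row2: w_G1=22/9 w_G3=-1 w_R=0
total: w_G1=31/9 w_G3=0 w_R=1
asked value: 31/9

topology: planetary set — G1 18T / G2 13T / G3 44T, arm = carrier (Willis)
superposition row 1 [locked train]: every member turns x
row 2 — arm fixed, fixed-axis ratios: sun y, ring −(18/44)·y, arm 0
boundary: total ω_ring = x − (18/44)·y = 0 and total ω_arm = x = 1  ⇒  y = 22/9, x = 1
row 2 ring = −(18/44)·22/9 = -1
totals (row 1 + row 2): sun 1 + 22/9 = 31/9, ring 1 + (-1) = 0, arm 1 + 0 = 1
asked cell (total, sun) = 31/9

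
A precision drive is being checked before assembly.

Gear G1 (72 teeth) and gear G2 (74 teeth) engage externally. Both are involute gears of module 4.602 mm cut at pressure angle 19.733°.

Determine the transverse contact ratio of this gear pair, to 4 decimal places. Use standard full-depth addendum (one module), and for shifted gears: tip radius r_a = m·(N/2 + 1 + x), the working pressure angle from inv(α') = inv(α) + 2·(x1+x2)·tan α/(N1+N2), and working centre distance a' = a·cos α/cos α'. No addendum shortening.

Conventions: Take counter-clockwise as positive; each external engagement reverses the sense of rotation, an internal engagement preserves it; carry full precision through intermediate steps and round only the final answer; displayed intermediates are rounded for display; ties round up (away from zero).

class = single-mesh tooth geometry [involute pair 72T × 74T, m = 4.602]
base radii: r_b1 = 155.943117, r_b2 = 160.274870
tip radii: r_a1 = 170.274000, r_a2 = 174.876000
no profile shift: α' = α, a' = a
action lengths: √(r_a1²−r_b1²) = 68.373822, √(r_a2²−r_b2²) = 69.954139
base pitch p_b = π·m·cos α = 13.608604
CR = (68.373822 + 69.954139 − 335.946000·sin 19.73300°)/13.608604 = 1.829725
contact ratio ≈ 1.8297

1.8297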